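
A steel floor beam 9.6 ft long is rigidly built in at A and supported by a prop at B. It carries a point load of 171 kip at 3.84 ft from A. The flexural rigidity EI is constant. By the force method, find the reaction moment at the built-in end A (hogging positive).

M_A = 315.2 kip·ft

Release the roller at B. Primary structure: cantilever fixed at A.
Free-end deflection of the primary structure under the applied loading (downward +):
  point load 171 at a = 3.84: Pa²(3L − a)/(6EI) = 10489/EI
Flexibility coefficient — unit upward force at B: δ_{BB} = L³/(3EI) = 294.9/EI.
The prop prevents deflection at B: R_B = δ_0/δ_{BB} = 10489/294.9 = 35.57 kip.
Moment equilibrium about A: M_A = Σ(load moments about A) − R_B·L = 656.6 − 35.57×9.6 = 315.2 kip·ft.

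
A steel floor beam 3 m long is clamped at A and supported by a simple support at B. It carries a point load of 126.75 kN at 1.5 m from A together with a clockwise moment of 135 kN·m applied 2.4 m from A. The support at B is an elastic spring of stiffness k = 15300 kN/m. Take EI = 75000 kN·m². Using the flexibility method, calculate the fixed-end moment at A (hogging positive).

Take the reaction at B as the redundant and release it; the primary structure is a cantilever fixed at A.
Primary-structure tip deflection at B by superposition:
  point load 126.75 at a = 1.5: Pa²(3L − a)/(6EI) = 356.5/EI
  clockwise couple 135 at a = 2.4: M₀a(2L − a)/(2EI) = 583.2/EI
  δ_0 = 939.7/EI
Tip deflection under a unit load at B: L³/(3EI) = 9/EI.
With EI = 75000 kN·m²: δ_0 = 0.012529 m and δ_{BB} = 0.00012 m/kN.
Compatibility — the spring shortens by R_B/k under the reaction it provides: δ_0 − R_B·δ_{BB} = R_B/k. With 1/k = 0.000065 m/kN, R_B = δ_0 / (δ_{BB} + 1/k) = 0.012529 / (0.00012 + 0.000065) = 67.59 kN.
Moment equilibrium about A: M_A = Σ(load moments about A) − R_B·L = 325.1 − 67.59×3 = 122.3 kN·m.

M_A = 122.3 kN·m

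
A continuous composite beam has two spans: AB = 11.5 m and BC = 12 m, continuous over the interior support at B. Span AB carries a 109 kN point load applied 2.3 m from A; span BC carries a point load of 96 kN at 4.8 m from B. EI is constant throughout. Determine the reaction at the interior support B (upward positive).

R_B = 108.7 kN

Release continuity at B by inserting a hinge; the redundant is the internal moment M_B. The primary structure is two simply-supported spans AB and BC.
Discontinuity in slope at B on the released structure — sum the simple-span end rotations:
  span AB: point load 109 at a = 2.3: Pab(L + a)/(6LEI) = 461.3/EI
  span BC: point load 96 at a = 4.8: Pab(L + b)/(6LEI) = 884.7/EI
  relative rotation θ_0 = (461.3 + 884.7)/EI = 1346/EI
A unit hogging moment at B produces rotation L₁/(3EI) + L₂/(3EI) = 7.833/EI.
Compatibility: M_B·(L₁+L₂)/(3EI) = θ_0, giving M_B = 171.8 kN·m (hogging).
Span AB, ΣM about A with M_B applied at B: R_B^{AB}·11.5 = 250.7 + 171.8, so R_B^{AB} = 36.74 kN and R_A = 109 − 36.74 = 72.26 kN.
Span BC, ΣM about C: R_B^{BC}·12 = 691.2 + 171.8, so R_B^{BC} = 71.92 kN and R_C = 96 − 71.92 = 24.08 kN.
R_B = 36.74 + 71.92 = 108.7 kN.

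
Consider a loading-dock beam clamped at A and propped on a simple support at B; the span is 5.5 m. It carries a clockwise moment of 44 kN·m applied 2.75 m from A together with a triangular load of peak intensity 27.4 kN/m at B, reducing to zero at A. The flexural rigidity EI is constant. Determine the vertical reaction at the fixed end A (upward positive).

R_A = 24.91 kN

Remove the prop at B; the released (primary) structure is a cantilever built in at A.
Deflection at B on the released cantilever, summing each load's contribution:
  clockwise couple 44 at a = 2.75: M₀a(2L − a)/(2EI) = 499.1/EI
  triangular load, peak 27.4 at the free end: 11w₀L⁴/(120EI) = 2298/EI
  δ_0 = 2797/EI
Tip deflection under a unit load at B: L³/(3EI) = 55.46/EI.
The prop prevents deflection at B: R_B = δ_0/δ_{BB} = 2797/55.46 = 50.44 kN.
Vertical equilibrium: R_A = ΣP − R_B = 75.35 − 50.44 = 24.91 kN.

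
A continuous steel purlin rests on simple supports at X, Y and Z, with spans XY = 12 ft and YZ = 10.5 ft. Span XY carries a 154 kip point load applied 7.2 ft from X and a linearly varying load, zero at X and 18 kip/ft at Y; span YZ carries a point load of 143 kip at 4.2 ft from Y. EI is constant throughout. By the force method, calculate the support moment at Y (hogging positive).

Take M_Y as the redundant. Released structure: two simple spans XY and YZ with a hinge at Y.
End slopes at the hinge Y, treating each span as simply supported:
  span XY: point load 154 at a = 7.2: Pab(L + a)/(6LEI) = 1419/EI
  span XY: triangular load, peak 18: w₀L³/(45EI) = 691.2/EI
  span YZ: point load 143 at a = 4.2: Pab(L + b)/(6LEI) = 1009/EI
  relative rotation θ_0 = (2110 + 1009)/EI = 3119/EI
A unit hogging moment at Y produces rotation L₁/(3EI) + L₂/(3EI) = 7.5/EI.
Slope continuity at Y: θ_0 = M_Y·7.5/EI, so M_Y = 3119/7.5 = 415.9 kip·ft (hogging).

M_Y = 415.9 kip·ft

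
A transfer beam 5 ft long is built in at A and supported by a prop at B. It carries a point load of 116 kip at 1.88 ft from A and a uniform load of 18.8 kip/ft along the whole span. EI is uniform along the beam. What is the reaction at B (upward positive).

R_B = 56.77 kip

Remove the prop at B; the released (primary) structure is a cantilever built in at A.
Deflection at B on the released cantilever, summing each load's contribution:
  point load 116 at a = 1.88: Pa²(3L − a)/(6EI) = 896.5/EI
  UDL 18.8: wL⁴/(8EI) = 1469/EI
  δ_0 = 2365/EI
Tip deflection under a unit load at B: L³/(3EI) = 41.67/EI.
The prop prevents deflection at B: R_B = δ_0/δ_{BB} = 2365/41.67 = 56.77 kip.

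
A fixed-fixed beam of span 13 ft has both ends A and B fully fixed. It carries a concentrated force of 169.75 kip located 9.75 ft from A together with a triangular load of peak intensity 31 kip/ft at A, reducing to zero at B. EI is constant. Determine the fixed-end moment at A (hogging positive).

M_A = 365.4 kip·ft

Take the two fixed-end moments M_A, M_B as redundants; the released structure is the simple span AB.
End rotations of the released simple span under the applied load (×1/EI):
  at A: point load 169.75 at a = 9.75: Pab(L + b)/(6LEI) = 1121/EI
  at B: point load 169.75 at a = 9.75: Pab(L + a)/(6LEI) = 1569/EI
  at A: triangular load, peak 31: w₀L³/(45EI) = 1513/EI
  at B: triangular load, peak 31: 7w₀L³/(360EI) = 1324/EI
  θ_A0 = 2634/EI,  θ_B0 = 2893/EI
Flexibility coefficients: a unit moment at one end gives L/(3EI) there and L/(6EI) at the far end, so f₁₁ = f₂₂ = 4.333/EI and f₁₂ = f₂₁ = 2.167/EI.
Compatibility — zero rotation at each built-in end:
  4.333 M_A + 2.167 M_B = 2634
  2.167 M_A + 4.333 M_B = 2893
Solving the pair gives M_A = 365.4 kip·ft and M_B = 485 kip·ft (hogging).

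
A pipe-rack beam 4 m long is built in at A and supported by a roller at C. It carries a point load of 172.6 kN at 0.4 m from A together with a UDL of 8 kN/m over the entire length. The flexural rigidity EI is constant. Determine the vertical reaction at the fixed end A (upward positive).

R_A = 190.1 kN

Release the roller at C. Primary structure: cantilever fixed at A.
Deflection at C on the released cantilever, summing each load's contribution:
  point load 172.6 at a = 0.4: Pa²(3L − a)/(6EI) = 53.39/EI
  UDL 8: wL⁴/(8EI) = 256/EI
  δ_0 = 309.4/EI
Tip deflection under a unit load at C: L³/(3EI) = 21.33/EI.
Compatibility at C: δ_0 − R_C·δ_{CC} = 0, so R_C = 309.4/21.33 = 14.5 kN.
Vertical equilibrium: R_A = ΣP − R_C = 204.6 − 14.5 = 190.1 kN.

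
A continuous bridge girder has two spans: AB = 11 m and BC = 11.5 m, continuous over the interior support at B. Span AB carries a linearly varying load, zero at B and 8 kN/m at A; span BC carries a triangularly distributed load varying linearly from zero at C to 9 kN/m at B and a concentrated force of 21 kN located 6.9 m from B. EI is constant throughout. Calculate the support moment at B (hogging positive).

Take M_B as the redundant. Released structure: two simple spans AB and BC with a hinge at B.
Discontinuity in slope at B on the released structure — sum the simple-span end rotations:
  span AB: triangular load, peak 8: 7w₀L³/(360EI) = 207/EI
  span BC: triangular load, peak 9: w₀L³/(45EI) = 304.2/EI
  span BC: point load 21 at a = 6.9: Pab(L + b)/(6LEI) = 155.5/EI
  relative rotation θ_0 = (207 + 459.7)/EI = 666.7/EI
A unit hogging moment at B produces rotation L₁/(3EI) + L₂/(3EI) = 7.5/EI.
Compatibility: M_B·(L₁+L₂)/(3EI) = θ_0, giving M_B = 88.9 kN·m (hogging).

M_B = 88.9 kN·m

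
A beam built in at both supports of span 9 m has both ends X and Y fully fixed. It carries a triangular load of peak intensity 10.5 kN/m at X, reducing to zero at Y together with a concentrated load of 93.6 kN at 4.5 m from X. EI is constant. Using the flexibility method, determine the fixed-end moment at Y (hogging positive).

Take the two fixed-end moments M_X, M_Y as redundants; the released structure is the simple span XY.
On the primary (simply-supported) span, the end slopes from the loading are:
  at X: triangular load, peak 10.5: w₀L³/(45EI) = 170.1/EI
  at Y: triangular load, peak 10.5: 7w₀L³/(360EI) = 148.8/EI
  at X: point load 93.6 at a = 4.5: Pab(L + b)/(6LEI) = 473.9/EI
  at Y: point load 93.6 at a = 4.5: Pab(L + a)/(6LEI) = 473.9/EI
  θ_X0 = 644/EI,  θ_Y0 = 622.7/EI
Flexibility coefficients: a unit moment at one end gives L/(3EI) there and L/(6EI) at the far end, so f₁₁ = f₂₂ = 3/EI and f₁₂ = f₂₁ = 1.5/EI.
Compatibility — zero rotation at each built-in end:
  3 M_X + 1.5 M_Y = 644
  1.5 M_X + 3 M_Y = 622.7
Solving the pair gives M_X = 147.8 kN·m and M_Y = 133.7 kN·m (hogging).

M_Y = 133.7 kN·m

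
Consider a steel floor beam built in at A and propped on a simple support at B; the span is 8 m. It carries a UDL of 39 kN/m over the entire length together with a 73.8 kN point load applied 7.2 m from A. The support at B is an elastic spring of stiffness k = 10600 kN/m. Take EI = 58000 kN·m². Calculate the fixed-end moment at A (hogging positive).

M_A = 385.9 kN·m

Choose R_B as the redundant. The primary structure is the cantilever fixed at A.
Deflection at B on the released cantilever, summing each load's contribution:
  UDL 39: wL⁴/(8EI) = 19968/EI
  point load 73.8 at a = 7.2: Pa²(3L − a)/(6EI) = 10712/EI
  δ_0 = 30680/EI
Flexibility coefficient — unit upward force at B: δ_{BB} = L³/(3EI) = 170.7/EI.
With EI = 58000 kN·m²: δ_0 = 0.52897 m and δ_{BB} = 0.002943 m/kN.
Compatibility — the spring shortens by R_B/k under the reaction it provides: δ_0 − R_B·δ_{BB} = R_B/k. With 1/k = 0.000094 m/kN, R_B = δ_0 / (δ_{BB} + 1/k) = 0.52897 / (0.002943 + 0.000094) = 174.2 kN.
Moment equilibrium about A: M_A = Σ(load moments about A) − R_B·L = 1779 − 174.2×8 = 385.9 kN·m.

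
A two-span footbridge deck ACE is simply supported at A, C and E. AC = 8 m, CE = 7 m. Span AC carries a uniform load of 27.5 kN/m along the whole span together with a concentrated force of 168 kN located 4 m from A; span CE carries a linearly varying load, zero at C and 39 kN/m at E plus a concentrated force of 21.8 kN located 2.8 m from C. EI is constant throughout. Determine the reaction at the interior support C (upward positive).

R_C = 337.6 kN

Insert a hinge at C; M_C is the redundant, and each span becomes simply supported.
Discontinuity in slope at C on the released structure — sum the simple-span end rotations:
  span AC: UDL 27.5: wL³/(24EI) = 586.7/EI
  span AC: point load 168 at a = 4: Pab(L + a)/(6LEI) = 672/EI
  span CE: triangular load, peak 39: 7w₀L³/(360EI) = 260.1/EI
  span CE: point load 21.8 at a = 2.8: Pab(L + b)/(6LEI) = 68.36/EI
  relative rotation θ_0 = (1259 + 328.5)/EI = 1587/EI
A unit hogging moment at C produces rotation L₁/(3EI) + L₂/(3EI) = 5/EI.
Compatibility: M_C·(L₁+L₂)/(3EI) = θ_0, giving M_C = 317.4 kN·m (hogging).
Span AC, ΣM about A with M_C applied at C: R_C^{AC}·8 = 1552 + 317.4, so R_C^{AC} = 233.7 kN and R_A = 388 − 233.7 = 154.3 kN.
Span CE, ΣM about E: R_C^{CE}·7 = 410.1 + 317.4, so R_C^{CE} = 103.9 kN and R_E = 158.3 − 103.9 = 54.37 kN.
R_C = 233.7 + 103.9 = 337.6 kN.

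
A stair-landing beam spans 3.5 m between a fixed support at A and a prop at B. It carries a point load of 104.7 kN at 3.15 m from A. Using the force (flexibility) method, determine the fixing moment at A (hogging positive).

M_A = 18.14 kN·m

Take the reaction at B as the redundant and release it; the primary structure is a cantilever fixed at A.
Primary-structure tip deflection at B by superposition:
  point load 104.7 at a = 3.15: Pa²(3L − a)/(6EI) = 1273/EI
Tip deflection under a unit load at B: L³/(3EI) = 14.29/EI.
The prop prevents deflection at B: R_B = δ_0/δ_{BB} = 1273/14.29 = 89.05 kN.
Moment equilibrium about A: M_A = Σ(load moments about A) − R_B·L = 329.8 − 89.05×3.5 = 18.14 kN·m.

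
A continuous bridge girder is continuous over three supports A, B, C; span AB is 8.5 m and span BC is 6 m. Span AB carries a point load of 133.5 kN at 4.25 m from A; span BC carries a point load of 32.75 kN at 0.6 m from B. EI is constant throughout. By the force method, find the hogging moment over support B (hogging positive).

Release continuity at B by inserting a hinge; the redundant is the internal moment M_B. The primary structure is two simply-supported spans AB and BC.
End slopes at the hinge B, treating each span as simply supported:
  span AB: point load 133.5 at a = 4.25: Pab(L + a)/(6LEI) = 602.8/EI
  span BC: point load 32.75 at a = 0.6: Pab(L + b)/(6LEI) = 33.6/EI
  relative rotation θ_0 = (602.8 + 33.6)/EI = 636.4/EI
A unit hogging moment at B produces rotation L₁/(3EI) + L₂/(3EI) = 4.833/EI.
Slope continuity at B: θ_0 = M_B·4.833/EI, so M_B = 636.4/4.833 = 131.7 kN·m (hogging).

M_B = 131.7 kN·m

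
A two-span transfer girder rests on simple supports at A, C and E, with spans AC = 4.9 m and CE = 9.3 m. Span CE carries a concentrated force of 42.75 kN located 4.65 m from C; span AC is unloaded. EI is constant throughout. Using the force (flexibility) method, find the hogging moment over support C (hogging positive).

M_C = 48.82 kN·m

Release continuity at C by inserting a hinge; the redundant is the internal moment M_C. The primary structure is two simply-supported spans AC and CE.
Rotations at C on the released spans (each span's end-slope, ×1/EI):
  span CE: point load 42.75 at a = 4.65: Pab(L + b)/(6LEI) = 231.1/EI
  relative rotation θ_0 = (0 + 231.1)/EI = 231.1/EI
A unit hogging moment at C produces rotation L₁/(3EI) + L₂/(3EI) = 4.733/EI.
Compatibility: M_C·(L₁+L₂)/(3EI) = θ_0, giving M_C = 48.82 kN·m (hogging).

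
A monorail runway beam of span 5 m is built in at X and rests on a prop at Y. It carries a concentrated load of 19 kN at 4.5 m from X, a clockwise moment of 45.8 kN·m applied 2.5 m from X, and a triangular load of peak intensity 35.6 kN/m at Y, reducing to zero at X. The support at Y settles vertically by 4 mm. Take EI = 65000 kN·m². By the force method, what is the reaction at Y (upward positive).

Take the reaction at Y as the redundant and release it; the primary structure is a cantilever fixed at X.
Primary-structure tip deflection at Y by superposition:
  point load 19 at a = 4.5: Pa²(3L − a)/(6EI) = 673.3/EI
  clockwise couple 45.8 at a = 2.5: M₀a(2L − a)/(2EI) = 429.4/EI
  triangular load, peak 35.6 at the free end: 11w₀L⁴/(120EI) = 2040/EI
  δ_0 = 3142/EI
Tip deflection under a unit load at Y: L³/(3EI) = 41.67/EI.
With EI = 65000 kN·m²: δ_0 = 0.048343 m and δ_{YY} = 0.000641 m/kN.
Compatibility — the beam at Y must follow the support down by 0.004 m: δ_0 − R_Y·δ_{YY} = 0.004, so R_Y = (0.048343 − 0.004)/0.000641 = 69.17 kN.

R_Y = 69.17 kN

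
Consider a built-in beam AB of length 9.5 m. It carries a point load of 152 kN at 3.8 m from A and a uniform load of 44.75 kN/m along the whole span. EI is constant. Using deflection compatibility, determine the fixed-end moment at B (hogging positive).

Release both end moments; the primary structure is a simply-supported span AB with redundants M_A and M_B.
End rotations of the released simple span under the applied load (×1/EI):
  at A: point load 152 at a = 3.8: Pab(L + b)/(6LEI) = 878/EI
  at B: point load 152 at a = 3.8: Pab(L + a)/(6LEI) = 768.2/EI
  at A: UDL 44.75: wL³/(24EI) = 1599/EI
  at B: UDL 44.75: wL³/(24EI) = 1599/EI
  θ_A0 = 2477/EI,  θ_B0 = 2367/EI
Flexibility coefficients: a unit moment at one end gives L/(3EI) there and L/(6EI) at the far end, so f₁₁ = f₂₂ = 3.167/EI and f₁₂ = f₂₁ = 1.583/EI.
Compatibility — zero rotation at each built-in end:
  3.167 M_A + 1.583 M_B = 2477
  1.583 M_A + 3.167 M_B = 2367
Solving the pair gives M_A = 544.5 kN·m and M_B = 475.2 kN·m (hogging).

M_B = 475.2 kN·m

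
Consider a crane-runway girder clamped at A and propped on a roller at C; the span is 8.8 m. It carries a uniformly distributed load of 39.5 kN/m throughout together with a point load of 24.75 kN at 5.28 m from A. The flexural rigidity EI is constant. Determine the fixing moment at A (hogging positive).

Take the reaction at C as the redundant and release it; the primary structure is a cantilever fixed at A.
Free-end deflection of the primary structure under the applied loading (downward +):
  UDL 39.5: wL⁴/(8EI) = 29610/EI
  point load 24.75 at a = 5.28: Pa²(3L − a)/(6EI) = 2429/EI
  δ_0 = 32039/EI
Tip deflection under a unit load at C: L³/(3EI) = 227.2/EI.
Compatibility at C: δ_0 − R_C·δ_{CC} = 0, so R_C = 32039/227.2 = 141 kN.
Moment equilibrium about A: M_A = Σ(load moments about A) − R_C·L = 1660 − 141×8.8 = 419 kN·m.

M_A = 419 kN·m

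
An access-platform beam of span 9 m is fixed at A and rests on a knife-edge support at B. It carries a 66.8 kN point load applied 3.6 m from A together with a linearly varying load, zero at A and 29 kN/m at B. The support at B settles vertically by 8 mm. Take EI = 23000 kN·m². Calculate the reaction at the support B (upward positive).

R_B = 84.91 kN

Choose R_B as the redundant. The primary structure is the cantilever fixed at A.
Primary-structure tip deflection at B by superposition:
  point load 66.8 at a = 3.6: Pa²(3L − a)/(6EI) = 3376/EI
  triangular load, peak 29 at the free end: 11w₀L⁴/(120EI) = 17441/EI
  δ_0 = 20818/EI
Tip deflection under a unit load at B: L³/(3EI) = 243/EI.
With EI = 23000 kN·m²: δ_0 = 0.90512 m and δ_{BB} = 0.010565 m/kN.
Compatibility — the beam at B must follow the support down by 0.008 m: δ_0 − R_B·δ_{BB} = 0.008, so R_B = (0.90512 − 0.008)/0.010565 = 84.91 kN.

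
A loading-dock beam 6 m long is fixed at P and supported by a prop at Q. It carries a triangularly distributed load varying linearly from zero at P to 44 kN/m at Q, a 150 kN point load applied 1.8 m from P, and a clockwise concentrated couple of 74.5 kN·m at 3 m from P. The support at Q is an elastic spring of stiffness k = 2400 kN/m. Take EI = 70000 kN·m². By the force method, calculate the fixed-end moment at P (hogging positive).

M_P = 425 kN·m

Release the roller at Q. Primary structure: cantilever fixed at P.
Primary-structure tip deflection at Q by superposition:
  triangular load, peak 44 at the free end: 11w₀L⁴/(120EI) = 5227/EI
  point load 150 at a = 1.8: Pa²(3L − a)/(6EI) = 1312/EI
  clockwise couple 74.5 at a = 3: M₀a(2L − a)/(2EI) = 1006/EI
  δ_0 = 7545/EI
Flexibility coefficient — unit upward force at Q: δ_{QQ} = L³/(3EI) = 72/EI.
With EI = 70000 kN·m²: δ_0 = 0.10779 m and δ_{QQ} = 0.001029 m/kN.
Compatibility — the spring shortens by R_Q/k under the reaction it provides: δ_0 − R_Q·δ_{QQ} = R_Q/k. With 1/k = 0.000417 m/kN, R_Q = δ_0 / (δ_{QQ} + 1/k) = 0.10779 / (0.001029 + 0.000417) = 74.58 kN.
Moment equilibrium about P: M_P = Σ(load moments about P) − R_Q·L = 872.5 − 74.58×6 = 425 kN·m.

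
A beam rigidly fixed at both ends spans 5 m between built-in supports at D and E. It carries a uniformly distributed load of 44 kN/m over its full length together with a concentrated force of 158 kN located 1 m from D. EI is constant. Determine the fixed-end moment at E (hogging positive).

M_E = 116.9 kN·m

Take the two fixed-end moments M_D, M_E as redundants; the released structure is the simple span DE.
On the primary (simply-supported) span, the end slopes from the loading are:
  at D: UDL 44: wL³/(24EI) = 229.2/EI
  at E: UDL 44: wL³/(24EI) = 229.2/EI
  at D: point load 158 at a = 1: Pab(L + b)/(6LEI) = 189.6/EI
  at E: point load 158 at a = 1: Pab(L + a)/(6LEI) = 126.4/EI
  θ_D0 = 418.8/EI,  θ_E0 = 355.6/EI
Flexibility coefficients: a unit moment at one end gives L/(3EI) there and L/(6EI) at the far end, so f₁₁ = f₂₂ = 1.667/EI and f₁₂ = f₂₁ = 0.8333/EI.
Compatibility — zero rotation at each built-in end:
  1.667 M_D + 0.8333 M_E = 418.8
  0.8333 M_D + 1.667 M_E = 355.6
Solving the pair gives M_D = 192.8 kN·m and M_E = 116.9 kN·m (hogging).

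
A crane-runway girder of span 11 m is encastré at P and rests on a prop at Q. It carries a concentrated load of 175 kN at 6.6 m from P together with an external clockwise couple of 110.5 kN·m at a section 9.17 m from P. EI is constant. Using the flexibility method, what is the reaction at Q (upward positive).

Remove the prop at Q; the released (primary) structure is a cantilever built in at P.
Primary-structure tip deflection at Q by superposition:
  point load 175 at a = 6.6: Pa²(3L − a)/(6EI) = 33541/EI
  clockwise couple 110.5 at a = 9.17: M₀a(2L − a)/(2EI) = 6500/EI
  δ_0 = 40041/EI
Tip deflection under a unit load at Q: L³/(3EI) = 443.7/EI.
The prop prevents deflection at Q: R_Q = δ_0/δ_{QQ} = 40041/443.7 = 90.25 kN.

R_Q = 90.25 kN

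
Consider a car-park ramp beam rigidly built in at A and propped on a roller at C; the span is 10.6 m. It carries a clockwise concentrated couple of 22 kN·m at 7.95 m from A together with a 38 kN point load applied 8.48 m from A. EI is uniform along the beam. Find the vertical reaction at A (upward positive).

R_A = 8.329 kN

Remove the prop at C; the released (primary) structure is a cantilever built in at A.
Primary-structure tip deflection at C by superposition:
  clockwise couple 22 at a = 7.95: M₀a(2L − a)/(2EI) = 1159/EI
  point load 38 at a = 8.48: Pa²(3L − a)/(6EI) = 10621/EI
  δ_0 = 11779/EI
Tip deflection under a unit load at C: L³/(3EI) = 397/EI.
Compatibility at C: δ_0 − R_C·δ_{CC} = 0, so R_C = 11779/397 = 29.67 kN.
Vertical equilibrium: R_A = ΣP − R_C = 38 − 29.67 = 8.329 kN.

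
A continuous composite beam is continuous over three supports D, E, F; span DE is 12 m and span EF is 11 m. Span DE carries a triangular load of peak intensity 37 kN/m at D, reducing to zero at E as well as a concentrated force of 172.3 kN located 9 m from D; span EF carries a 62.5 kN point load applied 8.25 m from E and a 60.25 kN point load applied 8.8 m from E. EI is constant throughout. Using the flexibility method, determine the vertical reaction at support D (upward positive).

R_D = 157.1 kN

Take M_E as the redundant. Released structure: two simple spans DE and EF with a hinge at E.
Discontinuity in slope at E on the released structure — sum the simple-span end rotations:
  span DE: triangular load, peak 37: 7w₀L³/(360EI) = 1243/EI
  span DE: point load 172.3 at a = 9: Pab(L + a)/(6LEI) = 1357/EI
  span EF: point load 62.5 at a = 8.25: Pab(L + b)/(6LEI) = 295.4/EI
  span EF: point load 60.25 at a = 8.8: Pab(L + b)/(6LEI) = 233.3/EI
  relative rotation θ_0 = (2600 + 528.7)/EI = 3129/EI
A unit hogging moment at E produces rotation L₁/(3EI) + L₂/(3EI) = 7.667/EI.
Compatibility: M_E·(L₁+L₂)/(3EI) = θ_0, giving M_E = 408.1 kN·m (hogging).
Span DE, ΣM about D with M_E applied at E: R_E^{DE}·12 = 2439 + 408.1, so R_E^{DE} = 237.2 kN and R_D = 394.3 − 237.2 = 157.1 kN.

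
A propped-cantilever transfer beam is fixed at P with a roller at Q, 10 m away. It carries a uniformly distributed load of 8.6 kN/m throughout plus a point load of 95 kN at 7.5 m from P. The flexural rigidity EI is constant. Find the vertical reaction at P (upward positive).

Release the roller at Q. Primary structure: cantilever fixed at P.
Free-end deflection of the primary structure under the applied loading (downward +):
  UDL 8.6: wL⁴/(8EI) = 10750/EI
  point load 95 at a = 7.5: Pa²(3L − a)/(6EI) = 20039/EI
  δ_0 = 30789/EI
Tip deflection under a unit load at Q: L³/(3EI) = 333.3/EI.
Compatibility at Q: δ_0 − R_Q·δ_{QQ} = 0, so R_Q = 30789/333.3 = 92.37 kN.
Vertical equilibrium: R_P = ΣP − R_Q = 181 − 92.37 = 88.63 kN.

R_P = 88.63 kN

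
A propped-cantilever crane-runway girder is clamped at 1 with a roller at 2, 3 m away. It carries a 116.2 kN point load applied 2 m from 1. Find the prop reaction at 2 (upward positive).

Choose R_2 as the redundant. The primary structure is the cantilever fixed at 1.
Deflection at 2 on the released cantilever, summing each load's contribution:
  point load 116.2 at a = 2: Pa²(3L − a)/(6EI) = 542.3/EI
Flexibility coefficient — unit upward force at 2: δ_{22} = L³/(3EI) = 9/EI.
The prop prevents deflection at 2: R_2 = δ_0/δ_{22} = 542.3/9 = 60.25 kN.

R_2 = 60.25 kN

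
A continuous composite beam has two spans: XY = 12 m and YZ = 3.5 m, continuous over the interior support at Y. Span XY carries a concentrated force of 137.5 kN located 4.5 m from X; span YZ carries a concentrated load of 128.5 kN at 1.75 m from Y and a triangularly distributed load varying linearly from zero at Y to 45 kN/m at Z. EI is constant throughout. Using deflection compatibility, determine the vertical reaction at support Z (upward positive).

R_Z = 50.43 kN

Release continuity at Y by inserting a hinge; the redundant is the internal moment M_Y. The primary structure is two simply-supported spans XY and YZ.
Discontinuity in slope at Y on the released structure — sum the simple-span end rotations:
  span XY: point load 137.5 at a = 4.5: Pab(L + a)/(6LEI) = 1063/EI
  span YZ: point load 128.5 at a = 1.75: Pab(L + b)/(6LEI) = 98.38/EI
  span YZ: triangular load, peak 45: 7w₀L³/(360EI) = 37.52/EI
  relative rotation θ_0 = (1063 + 135.9)/EI = 1199/EI
A unit hogging moment at Y produces rotation L₁/(3EI) + L₂/(3EI) = 5.167/EI.
Slope continuity at Y: θ_0 = M_Y·5.167/EI, so M_Y = 1199/5.167 = 232.1 kN·m (hogging).
Span YZ, ΣM about Z: R_Y^{YZ}·3.5 = 316.8 + 232.1, so R_Y^{YZ} = 156.8 kN and R_Z = 207.2 − 156.8 = 50.43 kN.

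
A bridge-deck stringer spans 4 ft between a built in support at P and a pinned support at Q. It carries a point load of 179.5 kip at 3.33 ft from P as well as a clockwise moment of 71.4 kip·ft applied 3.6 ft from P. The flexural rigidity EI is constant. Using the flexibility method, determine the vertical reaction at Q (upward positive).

Remove the prop at Q; the released (primary) structure is a cantilever built in at P.
Primary-structure tip deflection at Q by superposition:
  point load 179.5 at a = 3.33: Pa²(3L − a)/(6EI) = 2876/EI
  clockwise couple 71.4 at a = 3.6: M₀a(2L − a)/(2EI) = 565.5/EI
  δ_0 = 3442/EI
Flexibility coefficient — unit upward force at Q: δ_{QQ} = L³/(3EI) = 21.33/EI.
Compatibility at Q: δ_0 − R_Q·δ_{QQ} = 0, so R_Q = 3442/21.33 = 161.3 kip.

R_Q = 161.3 kip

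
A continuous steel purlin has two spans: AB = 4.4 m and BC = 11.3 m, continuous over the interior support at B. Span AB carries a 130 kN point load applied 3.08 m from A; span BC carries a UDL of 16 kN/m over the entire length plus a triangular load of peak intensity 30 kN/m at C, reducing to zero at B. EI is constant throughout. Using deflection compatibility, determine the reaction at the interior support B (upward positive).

R_B = 355.8 kN

Insert a hinge at B; M_B is the redundant, and each span becomes simply supported.
Rotations at B on the released spans (each span's end-slope, ×1/EI):
  span AB: point load 130 at a = 3.08: Pab(L + a)/(6LEI) = 149.7/EI
  span BC: UDL 16: wL³/(24EI) = 961.9/EI
  span BC: triangular load, peak 30: 7w₀L³/(360EI) = 841.7/EI
  relative rotation θ_0 = (149.7 + 1804)/EI = 1953/EI
A unit hogging moment at B produces rotation L₁/(3EI) + L₂/(3EI) = 5.233/EI.
Compatibility: M_B·(L₁+L₂)/(3EI) = θ_0, giving M_B = 373.3 kN·m (hogging).
Span AB, ΣM about A with M_B applied at B: R_B^{AB}·4.4 = 400.4 + 373.3, so R_B^{AB} = 175.8 kN and R_A = 130 − 175.8 = -45.83 kN.
Span BC, ΣM about C: R_B^{BC}·11.3 = 1660 + 373.3, so R_B^{BC} = 179.9 kN and R_C = 350.3 − 179.9 = 170.4 kN.
R_B = 175.8 + 179.9 = 355.8 kN.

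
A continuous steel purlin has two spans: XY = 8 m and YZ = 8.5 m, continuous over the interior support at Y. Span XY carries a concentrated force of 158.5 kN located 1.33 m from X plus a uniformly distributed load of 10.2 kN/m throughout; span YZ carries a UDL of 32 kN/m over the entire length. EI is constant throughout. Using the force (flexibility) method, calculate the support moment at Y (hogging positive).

Release continuity at Y by inserting a hinge; the redundant is the internal moment M_Y. The primary structure is two simply-supported spans XY and YZ.
Discontinuity in slope at Y on the released structure — sum the simple-span end rotations:
  span XY: point load 158.5 at a = 1.33: Pab(L + a)/(6LEI) = 273.3/EI
  span XY: UDL 10.2: wL³/(24EI) = 217.6/EI
  span YZ: UDL 32: wL³/(24EI) = 818.8/EI
  relative rotation θ_0 = (490.9 + 818.8)/EI = 1310/EI
A unit hogging moment at Y produces rotation L₁/(3EI) + L₂/(3EI) = 5.5/EI.
Slope continuity at Y: θ_0 = M_Y·5.5/EI, so M_Y = 1310/5.5 = 238.1 kN·m (hogging).

M_Y = 238.1 kN·m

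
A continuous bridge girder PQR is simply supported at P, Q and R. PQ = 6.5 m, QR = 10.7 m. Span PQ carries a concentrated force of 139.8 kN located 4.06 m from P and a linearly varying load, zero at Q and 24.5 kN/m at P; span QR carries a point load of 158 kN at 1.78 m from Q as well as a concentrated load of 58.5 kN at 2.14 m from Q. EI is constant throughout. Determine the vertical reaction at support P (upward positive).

R_P = 62.79 kN

Insert a hinge at Q; M_Q is the redundant, and each span becomes simply supported.
Rotations at Q on the released spans (each span's end-slope, ×1/EI):
  span PQ: point load 139.8 at a = 4.06: Pab(L + a)/(6LEI) = 375/EI
  span PQ: triangular load, peak 24.5: 7w₀L³/(360EI) = 130.8/EI
  span QR: point load 158 at a = 1.78: Pab(L + b)/(6LEI) = 766.7/EI
  span QR: point load 58.5 at a = 2.14: Pab(L + b)/(6LEI) = 321.5/EI
  relative rotation θ_0 = (505.8 + 1088)/EI = 1594/EI
A unit hogging moment at Q produces rotation L₁/(3EI) + L₂/(3EI) = 5.733/EI.
Slope continuity at Q: θ_0 = M_Q·5.733/EI, so M_Q = 1594/5.733 = 278 kN·m (hogging).
Span PQ, ΣM about P with M_Q applied at Q: R_Q^{PQ}·6.5 = 740.1 + 278, so R_Q^{PQ} = 156.6 kN and R_P = 219.4 − 156.6 = 62.79 kN.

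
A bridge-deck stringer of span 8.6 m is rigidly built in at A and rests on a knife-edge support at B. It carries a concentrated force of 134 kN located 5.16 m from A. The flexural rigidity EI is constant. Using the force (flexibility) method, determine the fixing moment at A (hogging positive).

M_A = 193.6 kN·m

Release the roller at B. Primary structure: cantilever fixed at A.
Free-end deflection of the primary structure under the applied loading (downward +):
  point load 134 at a = 5.16: Pa²(3L − a)/(6EI) = 12273/EI
Flexibility coefficient — unit upward force at B: δ_{BB} = L³/(3EI) = 212/EI.
Compatibility at B: δ_0 − R_B·δ_{BB} = 0, so R_B = 12273/212 = 57.89 kN.
Moment equilibrium about A: M_A = Σ(load moments about A) − R_B·L = 691.4 − 57.89×8.6 = 193.6 kN·m.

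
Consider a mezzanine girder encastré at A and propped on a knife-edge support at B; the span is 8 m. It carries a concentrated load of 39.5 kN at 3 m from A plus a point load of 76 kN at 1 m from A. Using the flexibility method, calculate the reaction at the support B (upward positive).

R_B = 8.998 kN

Release the roller at B. Primary structure: cantilever fixed at A.
Primary-structure tip deflection at B by superposition:
  point load 39.5 at a = 3: Pa²(3L − a)/(6EI) = 1244/EI
  point load 76 at a = 1: Pa²(3L − a)/(6EI) = 291.3/EI
  δ_0 = 1536/EI
Tip deflection under a unit load at B: L³/(3EI) = 170.7/EI.
The prop prevents deflection at B: R_B = δ_0/δ_{BB} = 1536/170.7 = 8.998 kN.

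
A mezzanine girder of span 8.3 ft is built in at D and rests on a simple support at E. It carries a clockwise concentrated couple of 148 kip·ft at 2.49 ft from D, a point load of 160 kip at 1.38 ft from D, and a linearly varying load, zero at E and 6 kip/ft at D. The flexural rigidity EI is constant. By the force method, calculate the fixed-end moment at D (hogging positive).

Take the reaction at E as the redundant and release it; the primary structure is a cantilever fixed at D.
Free-end deflection of the primary structure under the applied loading (downward +):
  clockwise couple 148 at a = 2.49: M₀a(2L − a)/(2EI) = 2600/EI
  point load 160 at a = 1.38: Pa²(3L − a)/(6EI) = 1194/EI
  triangular load, peak 6 at the fixed end: w₀L⁴/(30EI) = 949.2/EI
  δ_0 = 4744/EI
Flexibility coefficient — unit upward force at E: δ_{EE} = L³/(3EI) = 190.6/EI.
Compatibility at E: δ_0 − R_E·δ_{EE} = 0, so R_E = 4744/190.6 = 24.89 kip.
Moment equilibrium about D: M_D = Σ(load moments about D) − R_E·L = 437.7 − 24.89×8.3 = 231.1 kip·ft.

M_D = 231.1 kip·ft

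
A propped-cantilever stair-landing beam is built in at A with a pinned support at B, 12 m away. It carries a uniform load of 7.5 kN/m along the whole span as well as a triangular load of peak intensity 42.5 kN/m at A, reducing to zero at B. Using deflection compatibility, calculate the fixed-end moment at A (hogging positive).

Take the reaction at B as the redundant and release it; the primary structure is a cantilever fixed at A.
Free-end deflection of the primary structure under the applied loading (downward +):
  UDL 7.5: wL⁴/(8EI) = 19440/EI
  triangular load, peak 42.5 at the fixed end: w₀L⁴/(30EI) = 29376/EI
  δ_0 = 48816/EI
Tip deflection under a unit load at B: L³/(3EI) = 576/EI.
Compatibility at B: δ_0 − R_B·δ_{BB} = 0, so R_B = 48816/576 = 84.75 kN.
Moment equilibrium about A: M_A = Σ(load moments about A) − R_B·L = 1560 − 84.75×12 = 543 kN·m.

M_A = 543 kN·m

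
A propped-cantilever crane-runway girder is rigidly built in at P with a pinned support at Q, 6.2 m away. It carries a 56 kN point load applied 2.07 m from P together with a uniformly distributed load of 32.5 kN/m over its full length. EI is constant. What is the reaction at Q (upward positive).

R_Q = 83.88 kN

Release the roller at Q. Primary structure: cantilever fixed at P.
Deflection at Q on the released cantilever, summing each load's contribution:
  point load 56 at a = 2.07: Pa²(3L − a)/(6EI) = 661.1/EI
  UDL 32.5: wL⁴/(8EI) = 6003/EI
  δ_0 = 6664/EI
Tip deflection under a unit load at Q: L³/(3EI) = 79.44/EI.
Compatibility at Q: δ_0 − R_Q·δ_{QQ} = 0, so R_Q = 6664/79.44 = 83.88 kN.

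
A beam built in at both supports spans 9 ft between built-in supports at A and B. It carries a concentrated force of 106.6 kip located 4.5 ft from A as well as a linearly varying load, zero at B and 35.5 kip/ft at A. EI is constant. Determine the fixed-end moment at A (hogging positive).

Take the two fixed-end moments M_A, M_B as redundants; the released structure is the simple span AB.
On the primary (simply-supported) span, the end slopes from the loading are:
  at A: point load 106.6 at a = 4.5: Pab(L + b)/(6LEI) = 539.7/EI
  at B: point load 106.6 at a = 4.5: Pab(L + a)/(6LEI) = 539.7/EI
  at A: triangular load, peak 35.5: w₀L³/(45EI) = 575.1/EI
  at B: triangular load, peak 35.5: 7w₀L³/(360EI) = 503.2/EI
  θ_A0 = 1115/EI,  θ_B0 = 1043/EI
Flexibility coefficients: a unit moment at one end gives L/(3EI) there and L/(6EI) at the far end, so f₁₁ = f₂₂ = 3/EI and f₁₂ = f₂₁ = 1.5/EI.
Compatibility — zero rotation at each built-in end:
  3 M_A + 1.5 M_B = 1115
  1.5 M_A + 3 M_B = 1043
Solving the pair gives M_A = 263.7 kip·ft and M_B = 215.8 kip·ft (hogging).

M_A = 263.7 kip·ft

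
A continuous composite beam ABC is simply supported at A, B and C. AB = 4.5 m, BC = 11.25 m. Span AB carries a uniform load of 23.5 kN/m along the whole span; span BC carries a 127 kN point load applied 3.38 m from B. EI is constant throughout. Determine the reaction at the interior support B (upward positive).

Insert a hinge at B; M_B is the redundant, and each span becomes simply supported.
End slopes at the hinge B, treating each span as simply supported:
  span AB: UDL 23.5: wL³/(24EI) = 89.23/EI
  span BC: point load 127 at a = 3.38: Pab(L + b)/(6LEI) = 956.9/EI
  relative rotation θ_0 = (89.23 + 956.9)/EI = 1046/EI
A unit hogging moment at B produces rotation L₁/(3EI) + L₂/(3EI) = 5.25/EI.
Slope continuity at B: θ_0 = M_B·5.25/EI, so M_B = 1046/5.25 = 199.3 kN·m (hogging).
Span AB, ΣM about A with M_B applied at B: R_B^{AB}·4.5 = 237.9 + 199.3, so R_B^{AB} = 97.16 kN and R_A = 105.8 − 97.16 = 8.593 kN.
Span BC, ΣM about C: R_B^{BC}·11.25 = 999.5 + 199.3, so R_B^{BC} = 106.6 kN and R_C = 127 − 106.6 = 20.44 kN.
R_B = 97.16 + 106.6 = 203.7 kN.

R_B = 203.7 kN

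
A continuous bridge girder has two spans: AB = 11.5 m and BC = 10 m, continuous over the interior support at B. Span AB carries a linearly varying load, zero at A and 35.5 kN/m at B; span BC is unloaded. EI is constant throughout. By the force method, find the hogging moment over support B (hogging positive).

M_B = 167.4 kN·m

Take M_B as the redundant. Released structure: two simple spans AB and BC with a hinge at B.
End slopes at the hinge B, treating each span as simply supported:
  span AB: triangular load, peak 35.5: w₀L³/(45EI) = 1200/EI
  relative rotation θ_0 = (1200 + 0)/EI = 1200/EI
A unit hogging moment at B produces rotation L₁/(3EI) + L₂/(3EI) = 7.167/EI.
Compatibility: M_B·(L₁+L₂)/(3EI) = θ_0, giving M_B = 167.4 kN·m (hogging).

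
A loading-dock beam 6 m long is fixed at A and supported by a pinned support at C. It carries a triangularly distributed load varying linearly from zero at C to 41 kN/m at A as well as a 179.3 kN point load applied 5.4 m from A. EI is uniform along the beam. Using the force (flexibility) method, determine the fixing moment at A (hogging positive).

Remove the prop at C; the released (primary) structure is a cantilever built in at A.
Deflection at C on the released cantilever, summing each load's contribution:
  triangular load, peak 41 at the fixed end: w₀L⁴/(30EI) = 1771/EI
  point load 179.3 at a = 5.4: Pa²(3L − a)/(6EI) = 10980/EI
  δ_0 = 12751/EI
Tip deflection under a unit load at C: L³/(3EI) = 72/EI.
The prop prevents deflection at C: R_C = δ_0/δ_{CC} = 12751/72 = 177.1 kN.
Moment equilibrium about A: M_A = Σ(load moments about A) − R_C·L = 1214 − 177.1×6 = 151.7 kN·m.

M_A = 151.7 kN·m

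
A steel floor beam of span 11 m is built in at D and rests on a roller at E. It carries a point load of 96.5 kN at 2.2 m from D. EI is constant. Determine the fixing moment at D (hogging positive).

Release the roller at E. Primary structure: cantilever fixed at D.
Downward deflection at the released point E due to the loads:
  point load 96.5 at a = 2.2: Pa²(3L − a)/(6EI) = 2398/EI
Tip deflection under a unit load at E: L³/(3EI) = 443.7/EI.
Compatibility at E: δ_0 − R_E·δ_{EE} = 0, so R_E = 2398/443.7 = 5.404 kN.
Moment equilibrium about D: M_D = Σ(load moments about D) − R_E·L = 212.3 − 5.404×11 = 152.9 kN·m.

M_D = 152.9 kN·m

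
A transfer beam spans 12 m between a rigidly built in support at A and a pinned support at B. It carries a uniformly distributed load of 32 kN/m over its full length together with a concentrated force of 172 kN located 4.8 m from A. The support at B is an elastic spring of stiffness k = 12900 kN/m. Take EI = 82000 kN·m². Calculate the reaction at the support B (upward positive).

R_B = 177.8 kN

Release the roller at B. Primary structure: cantilever fixed at A.
Primary-structure tip deflection at B by superposition:
  UDL 32: wL⁴/(8EI) = 82944/EI
  point load 172 at a = 4.8: Pa²(3L − a)/(6EI) = 20607/EI
  δ_0 = 103551/EI
Flexibility coefficient — unit upward force at B: δ_{BB} = L³/(3EI) = 576/EI.
With EI = 82000 kN·m²: δ_0 = 1.2628 m and δ_{BB} = 0.007024 m/kN.
Compatibility — the spring shortens by R_B/k under the reaction it provides: δ_0 − R_B·δ_{BB} = R_B/k. With 1/k = 0.000078 m/kN, R_B = δ_0 / (δ_{BB} + 1/k) = 1.2628 / (0.007024 + 0.000078) = 177.8 kN.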